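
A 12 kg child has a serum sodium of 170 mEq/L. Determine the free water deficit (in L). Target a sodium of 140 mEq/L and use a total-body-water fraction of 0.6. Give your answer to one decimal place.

TBW = 0.6 · 12 = 7.2 L
Free water deficit = TBW · (Na/140 − 1)
= 7.2 · (170/140 − 1)
= 7.2 · 0.2143
= 1.54 L

1.5 L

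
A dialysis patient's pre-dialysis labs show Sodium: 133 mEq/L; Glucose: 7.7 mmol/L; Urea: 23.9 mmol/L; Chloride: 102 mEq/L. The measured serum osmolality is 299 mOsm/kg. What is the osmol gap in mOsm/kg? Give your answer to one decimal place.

Calculated osmolality = 2·Na + glucose + urea
= 2·133 + 7.7 + 23.9
= 266 + 7.70 + 23.90
= 297.6 mOsm/kg ≈ 297.6 mOsm/kg
Osmolar gap = measured − calculated = 299 − 297.6 = 1.4 mOsm/kg

1.4 mOsm/kg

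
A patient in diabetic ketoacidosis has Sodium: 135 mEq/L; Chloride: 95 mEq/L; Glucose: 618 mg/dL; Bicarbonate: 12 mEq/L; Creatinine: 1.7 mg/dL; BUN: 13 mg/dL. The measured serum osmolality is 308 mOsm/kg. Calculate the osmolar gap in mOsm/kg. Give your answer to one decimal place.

Calculated osmolality = 2·Na + glucose/18 + BUN/2.8
= 2·135 + 618/18 + 13/2.8
= 270 + 34.33 + 4.64
= 308.97 mOsm/kg ≈ 309.0 mOsm/kg
Osmolar gap = measured − calculated = 308 − 309.0 = -1.0 mOsm/kg

-1.0 mOsm/kg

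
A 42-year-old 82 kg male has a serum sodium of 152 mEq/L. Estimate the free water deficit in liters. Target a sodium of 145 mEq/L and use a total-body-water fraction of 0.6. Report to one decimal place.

TBW = 0.6 · 82 = 49.2 L
Free water deficit = TBW · (Na/145 − 1)
= 49.2 · (152/145 − 1)
= 49.2 · 0.0483
= 2.38 L

2.4 L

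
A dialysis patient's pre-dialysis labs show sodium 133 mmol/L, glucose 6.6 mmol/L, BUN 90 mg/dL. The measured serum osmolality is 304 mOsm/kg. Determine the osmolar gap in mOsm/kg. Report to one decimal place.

Calculated osmolality = 2·Na + glucose + BUN/2.8
= 2·133 + 6.6 + 90/2.8
= 266 + 6.60 + 32.14
= 304.74 mOsm/kg ≈ 304.7 mOsm/kg
Osmolar gap = measured − calculated = 304 − 304.7 = -0.7 mOsm/kg

-0.7 mOsm/kg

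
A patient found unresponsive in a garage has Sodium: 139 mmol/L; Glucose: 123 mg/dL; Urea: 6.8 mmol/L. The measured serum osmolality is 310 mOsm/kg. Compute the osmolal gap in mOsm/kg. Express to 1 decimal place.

18.4 mOsm/kg

Calculated osmolality = 2·Na + glucose/18 + urea
= 2·139 + 123/18 + 6.8
= 278 + 6.83 + 6.80
= 291.63 mOsm/kg ≈ 291.6 mOsm/kg
Osmolar gap = measured − calculated = 310 − 291.6 = 18.4 mOsm/kg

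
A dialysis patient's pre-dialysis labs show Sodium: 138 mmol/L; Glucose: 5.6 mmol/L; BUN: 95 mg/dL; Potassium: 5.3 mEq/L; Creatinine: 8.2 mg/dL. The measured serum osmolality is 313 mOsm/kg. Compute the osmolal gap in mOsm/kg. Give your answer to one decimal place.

-2.5 mOsm/kg

Calculated osmolality = 2·Na + glucose + BUN/2.8
= 2·138 + 5.6 + 95/2.8
= 276 + 5.60 + 33.93
= 315.53 mOsm/kg ≈ 315.5 mOsm/kg
Osmolar gap = measured − calculated = 313 − 315.5 = -2.5 mOsm/kg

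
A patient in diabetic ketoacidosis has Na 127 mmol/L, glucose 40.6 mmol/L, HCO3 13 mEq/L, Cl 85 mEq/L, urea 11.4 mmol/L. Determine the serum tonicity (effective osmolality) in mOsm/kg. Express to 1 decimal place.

294.6 mOsm/kg

Effective osmolality excludes urea (freely permeant across cell membranes):
2·Na + glucose
= 2·127 + 40.6
= 254 + 40.6
= 294.6 mOsm/kg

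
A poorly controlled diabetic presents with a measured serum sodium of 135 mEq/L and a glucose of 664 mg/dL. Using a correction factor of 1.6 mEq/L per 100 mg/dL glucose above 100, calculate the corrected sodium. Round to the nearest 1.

Corrected Na = measured Na + 1.6 · (glucose − 100)/100
= 135 + 1.6 · (664 − 100)/100
= 135 + 9
= 144 mEq/L

144 mEq/L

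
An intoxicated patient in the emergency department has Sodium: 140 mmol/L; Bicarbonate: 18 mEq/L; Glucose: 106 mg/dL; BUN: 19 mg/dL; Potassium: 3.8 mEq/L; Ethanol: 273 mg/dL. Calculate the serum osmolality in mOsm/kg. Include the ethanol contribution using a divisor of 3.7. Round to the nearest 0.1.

366.5 mOsm/kg

Calculated osmolality = 2·Na + glucose/18 + BUN/2.8 + ethanol/3.7
= 2·140 + 106/18 + 19/2.8 + 273/3.7
= 280 + 5.89 + 6.79 + 73.78
= 366.46 mOsm/kg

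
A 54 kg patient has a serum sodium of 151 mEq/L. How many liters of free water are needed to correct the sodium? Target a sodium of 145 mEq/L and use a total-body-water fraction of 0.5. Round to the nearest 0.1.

1.1 L

TBW = 0.5 · 54 = 27 L
Free water deficit = TBW · (Na/145 − 1)
= 27 · (151/145 − 1)
= 27 · 0.0414
= 1.12 L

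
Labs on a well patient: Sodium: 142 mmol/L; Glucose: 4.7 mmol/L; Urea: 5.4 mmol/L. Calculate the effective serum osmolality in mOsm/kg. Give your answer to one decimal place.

288.7 mOsm/kg

Effective osmolality excludes urea (freely permeant across cell membranes):
2·Na + glucose
= 2·142 + 4.7
= 284 + 4.7
= 288.7 mOsm/kg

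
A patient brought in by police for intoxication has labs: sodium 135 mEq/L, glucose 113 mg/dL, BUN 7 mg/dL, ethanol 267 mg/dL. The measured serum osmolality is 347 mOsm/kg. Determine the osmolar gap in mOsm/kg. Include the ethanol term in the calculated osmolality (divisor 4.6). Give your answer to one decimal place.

Calculated osmolality = 2·Na + glucose/18 + BUN/2.8 + ethanol/4.6
= 2·135 + 113/18 + 7/2.8 + 267/4.6
= 270 + 6.28 + 2.50 + 58.04
= 336.82 mOsm/kg ≈ 336.8 mOsm/kg
Osmolar gap = measured − calculated = 347 − 336.8 = 10.2 mOsm/kg

10.2 mOsm/kg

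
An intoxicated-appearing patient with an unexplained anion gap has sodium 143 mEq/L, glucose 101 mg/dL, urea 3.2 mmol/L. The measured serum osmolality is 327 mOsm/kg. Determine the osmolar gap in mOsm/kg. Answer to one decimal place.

Calculated osmolality = 2·Na + glucose/18 + urea
= 2·143 + 101/18 + 3.2
= 286 + 5.61 + 3.20
= 294.81 mOsm/kg ≈ 294.8 mOsm/kg
Osmolar gap = measured − calculated = 327 − 294.8 = 32.2 mOsm/kg

32.2 mOsm/kg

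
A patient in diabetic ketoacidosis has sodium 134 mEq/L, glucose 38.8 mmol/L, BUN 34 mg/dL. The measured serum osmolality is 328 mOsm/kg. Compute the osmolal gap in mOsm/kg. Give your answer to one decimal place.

Calculated osmolality = 2·Na + glucose + BUN/2.8
= 2·134 + 38.8 + 34/2.8
= 268 + 38.80 + 12.14
= 318.94 mOsm/kg ≈ 318.9 mOsm/kg
Osmolar gap = measured − calculated = 328 − 318.9 = 9.1 mOsm/kg

9.1 mOsm/kg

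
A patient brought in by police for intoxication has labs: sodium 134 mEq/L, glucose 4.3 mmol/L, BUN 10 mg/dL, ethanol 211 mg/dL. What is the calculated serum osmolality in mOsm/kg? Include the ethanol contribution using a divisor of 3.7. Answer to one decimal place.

Calculated osmolality = 2·Na + glucose + BUN/2.8 + ethanol/3.7
= 2·134 + 4.3 + 10/2.8 + 211/3.7
= 268 + 4.30 + 3.57 + 57.03
= 332.9 mOsm/kg

332.9 mOsm/kg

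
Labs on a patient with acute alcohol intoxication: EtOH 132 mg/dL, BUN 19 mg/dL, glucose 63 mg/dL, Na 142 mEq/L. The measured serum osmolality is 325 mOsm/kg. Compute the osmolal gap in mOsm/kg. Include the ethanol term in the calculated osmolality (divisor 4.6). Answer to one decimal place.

2.0 mOsm/kg

Calculated osmolality = 2·Na + glucose/18 + BUN/2.8 + ethanol/4.6
= 2·142 + 63/18 + 19/2.8 + 132/4.6
= 284 + 3.50 + 6.79 + 28.70
= 322.99 mOsm/kg ≈ 323.0 mOsm/kg
Osmolar gap = measured − calculated = 325 − 323.0 = 2.0 mOsm/kg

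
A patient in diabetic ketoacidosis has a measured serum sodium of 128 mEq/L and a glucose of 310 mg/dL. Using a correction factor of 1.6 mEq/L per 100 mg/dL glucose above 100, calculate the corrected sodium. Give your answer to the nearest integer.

131 mEq/L

Corrected Na = measured Na + 1.6 · (glucose − 100)/100
= 128 + 1.6 · (310 − 100)/100
= 128 + 3.4
= 131.4 mEq/L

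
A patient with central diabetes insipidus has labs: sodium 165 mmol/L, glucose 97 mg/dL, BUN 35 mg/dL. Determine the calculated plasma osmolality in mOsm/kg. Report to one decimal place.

347.9 mOsm/kg

Calculated osmolality = 2·Na + glucose/18 + BUN/2.8
= 2·165 + 97/18 + 35/2.8
= 330 + 5.39 + 12.50
= 347.89 mOsm/kg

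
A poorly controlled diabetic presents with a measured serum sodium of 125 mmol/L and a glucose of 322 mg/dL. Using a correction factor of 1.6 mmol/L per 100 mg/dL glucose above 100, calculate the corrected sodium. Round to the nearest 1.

Corrected Na = measured Na + 1.6 · (glucose − 100)/100
= 125 + 1.6 · (322 − 100)/100
= 125 + 3.6
= 128.6 mmol/L

129 mmol/L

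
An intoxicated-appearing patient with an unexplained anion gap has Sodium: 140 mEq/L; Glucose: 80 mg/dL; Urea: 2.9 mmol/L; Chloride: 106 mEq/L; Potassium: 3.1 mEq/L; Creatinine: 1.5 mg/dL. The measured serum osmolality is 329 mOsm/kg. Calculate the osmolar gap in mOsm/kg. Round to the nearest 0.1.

41.7 mOsm/kg

Calculated osmolality = 2·Na + glucose/18 + urea
= 2·140 + 80/18 + 2.9
= 280 + 4.44 + 2.90
= 287.34 mOsm/kg ≈ 287.3 mOsm/kg
Osmolar gap = measured − calculated = 329 − 287.3 = 41.7 mOsm/kg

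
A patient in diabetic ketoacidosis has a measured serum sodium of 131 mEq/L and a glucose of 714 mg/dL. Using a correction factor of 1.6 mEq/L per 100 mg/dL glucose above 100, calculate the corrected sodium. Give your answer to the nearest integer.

141 mEq/L

Corrected Na = measured Na + 1.6 · (glucose − 100)/100
= 131 + 1.6 · (714 − 100)/100
= 131 + 9.8
= 140.8 mEq/L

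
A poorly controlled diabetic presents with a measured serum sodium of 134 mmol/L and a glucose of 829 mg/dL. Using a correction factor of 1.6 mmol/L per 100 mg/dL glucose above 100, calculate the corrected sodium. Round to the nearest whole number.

Corrected Na = measured Na + 1.6 · (glucose − 100)/100
= 134 + 1.6 · (829 − 100)/100
= 134 + 11.7
= 145.7 mmol/L

146 mmol/L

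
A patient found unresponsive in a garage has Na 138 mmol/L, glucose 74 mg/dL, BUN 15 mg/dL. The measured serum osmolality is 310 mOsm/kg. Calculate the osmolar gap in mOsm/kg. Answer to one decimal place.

Calculated osmolality = 2·Na + glucose/18 + BUN/2.8
= 2·138 + 74/18 + 15/2.8
= 276 + 4.11 + 5.36
= 285.47 mOsm/kg ≈ 285.5 mOsm/kg
Osmolar gap = measured − calculated = 310 − 285.5 = 24.5 mOsm/kg

24.5 mOsm/kg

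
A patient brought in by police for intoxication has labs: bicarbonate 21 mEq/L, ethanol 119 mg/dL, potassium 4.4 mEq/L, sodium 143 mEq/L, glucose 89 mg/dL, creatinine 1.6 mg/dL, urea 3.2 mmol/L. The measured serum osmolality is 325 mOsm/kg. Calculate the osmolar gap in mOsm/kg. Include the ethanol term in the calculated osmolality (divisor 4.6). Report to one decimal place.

Calculated osmolality = 2·Na + glucose/18 + urea + ethanol/4.6
= 2·143 + 89/18 + 3.2 + 119/4.6
= 286 + 4.94 + 3.20 + 25.87
= 320.01 mOsm/kg ≈ 320.0 mOsm/kg
Osmolar gap = measured − calculated = 325 − 320.0 = 5.0 mOsm/kg

5.0 mOsm/kg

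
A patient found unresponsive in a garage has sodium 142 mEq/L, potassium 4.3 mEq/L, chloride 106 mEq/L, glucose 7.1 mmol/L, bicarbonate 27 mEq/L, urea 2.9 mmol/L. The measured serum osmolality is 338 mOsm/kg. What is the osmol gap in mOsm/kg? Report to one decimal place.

44.0 mOsm/kg

Calculated osmolality = 2·Na + glucose + urea
= 2·142 + 7.1 + 2.9
= 284 + 7.10 + 2.90
= 294 mOsm/kg ≈ 294.0 mOsm/kg
Osmolar gap = measured − calculated = 338 − 294.0 = 44.0 mOsm/kg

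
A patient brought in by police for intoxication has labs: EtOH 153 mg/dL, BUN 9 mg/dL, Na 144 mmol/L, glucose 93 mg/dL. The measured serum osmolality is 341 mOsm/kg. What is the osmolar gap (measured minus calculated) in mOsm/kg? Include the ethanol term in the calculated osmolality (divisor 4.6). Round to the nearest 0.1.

11.4 mOsm/kg

Calculated osmolality = 2·Na + glucose/18 + BUN/2.8 + ethanol/4.6
= 2·144 + 93/18 + 9/2.8 + 153/4.6
= 288 + 5.17 + 3.21 + 33.26
= 329.64 mOsm/kg ≈ 329.6 mOsm/kg
Osmolar gap = measured − calculated = 341 − 329.6 = 11.4 mOsm/kg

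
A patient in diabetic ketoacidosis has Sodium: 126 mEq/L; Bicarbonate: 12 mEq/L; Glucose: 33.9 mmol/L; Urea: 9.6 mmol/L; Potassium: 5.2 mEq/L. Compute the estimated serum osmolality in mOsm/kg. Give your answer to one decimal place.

Calculated osmolality = 2·Na + glucose + urea
= 2·126 + 33.9 + 9.6
= 252 + 33.90 + 9.60
= 295.5 mOsm/kg

295.5 mOsm/kg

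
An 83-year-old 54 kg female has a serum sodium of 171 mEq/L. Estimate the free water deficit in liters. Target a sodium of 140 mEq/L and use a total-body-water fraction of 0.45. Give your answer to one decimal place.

TBW = 0.45 · 54 = 24.3 L
Free water deficit = TBW · (Na/140 − 1)
= 24.3 · (171/140 − 1)
= 24.3 · 0.2214
= 5.38 L

5.4 L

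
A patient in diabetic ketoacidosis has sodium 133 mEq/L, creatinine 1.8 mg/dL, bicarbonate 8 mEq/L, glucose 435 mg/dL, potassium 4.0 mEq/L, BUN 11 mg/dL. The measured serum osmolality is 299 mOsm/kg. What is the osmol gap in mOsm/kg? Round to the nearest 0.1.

4.9 mOsm/kg

Calculated osmolality = 2·Na + glucose/18 + BUN/2.8
= 2·133 + 435/18 + 11/2.8
= 266 + 24.17 + 3.93
= 294.1 mOsm/kg ≈ 294.1 mOsm/kg
Osmolar gap = measured − calculated = 299 − 294.1 = 4.9 mOsm/kg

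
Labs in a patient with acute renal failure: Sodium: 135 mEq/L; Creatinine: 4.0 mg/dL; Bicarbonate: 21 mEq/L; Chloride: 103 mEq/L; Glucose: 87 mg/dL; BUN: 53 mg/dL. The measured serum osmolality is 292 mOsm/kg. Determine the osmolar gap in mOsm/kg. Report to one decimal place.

-1.8 mOsm/kg

Calculated osmolality = 2·Na + glucose/18 + BUN/2.8
= 2·135 + 87/18 + 53/2.8
= 270 + 4.83 + 18.93
= 293.76 mOsm/kg ≈ 293.8 mOsm/kg
Osmolar gap = measured − calculated = 292 − 293.8 = -1.8 mOsm/kg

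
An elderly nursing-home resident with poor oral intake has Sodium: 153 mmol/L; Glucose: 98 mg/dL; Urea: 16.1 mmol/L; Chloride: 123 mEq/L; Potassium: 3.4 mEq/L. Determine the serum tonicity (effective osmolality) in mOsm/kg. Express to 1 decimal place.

311.4 mOsm/kg

Effective osmolality excludes urea (freely permeant across cell membranes):
2·Na + glucose/18
= 2·153 + 98/18
= 306 + 5.44
= 311.44 mOsm/kg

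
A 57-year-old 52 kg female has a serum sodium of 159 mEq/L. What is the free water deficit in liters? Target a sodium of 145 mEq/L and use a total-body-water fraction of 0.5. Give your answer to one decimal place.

2.5 L

TBW = 0.5 · 52 = 26 L
Free water deficit = TBW · (Na/145 − 1)
= 26 · (159/145 − 1)
= 26 · 0.0966
= 2.51 L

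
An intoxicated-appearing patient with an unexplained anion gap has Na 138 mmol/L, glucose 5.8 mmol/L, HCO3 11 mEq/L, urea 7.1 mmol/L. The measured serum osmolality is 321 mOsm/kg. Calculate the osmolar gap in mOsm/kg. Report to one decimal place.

Calculated osmolality = 2·Na + glucose + urea
= 2·138 + 5.8 + 7.1
= 276 + 5.80 + 7.10
= 288.9 mOsm/kg ≈ 288.9 mOsm/kg
Osmolar gap = measured − calculated = 321 − 288.9 = 32.1 mOsm/kg

32.1 mOsm/kg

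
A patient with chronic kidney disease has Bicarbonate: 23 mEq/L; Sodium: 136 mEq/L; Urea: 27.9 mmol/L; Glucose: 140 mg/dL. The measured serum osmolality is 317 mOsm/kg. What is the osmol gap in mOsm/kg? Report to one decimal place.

9.3 mOsm/kg

Calculated osmolality = 2·Na + glucose/18 + urea
= 2·136 + 140/18 + 27.9
= 272 + 7.78 + 27.90
= 307.68 mOsm/kg ≈ 307.7 mOsm/kg
Osmolar gap = measured − calculated = 317 − 307.7 = 9.3 mOsm/kg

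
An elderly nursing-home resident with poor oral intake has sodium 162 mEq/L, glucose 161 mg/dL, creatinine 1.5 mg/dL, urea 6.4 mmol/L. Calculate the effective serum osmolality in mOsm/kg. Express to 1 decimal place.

Effective osmolality excludes urea (freely permeant across cell membranes):
2·Na + glucose/18
= 2·162 + 161/18
= 324 + 8.94
= 332.94 mOsm/kg

332.9 mOsm/kg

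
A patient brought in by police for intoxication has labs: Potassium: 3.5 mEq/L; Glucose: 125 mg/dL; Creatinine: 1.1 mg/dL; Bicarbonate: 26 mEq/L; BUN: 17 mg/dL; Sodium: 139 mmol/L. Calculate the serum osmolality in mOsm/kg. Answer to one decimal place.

Calculated osmolality = 2·Na + glucose/18 + BUN/2.8
= 2·139 + 125/18 + 17/2.8
= 278 + 6.94 + 6.07
= 291.01 mOsm/kg

291.0 mOsm/kg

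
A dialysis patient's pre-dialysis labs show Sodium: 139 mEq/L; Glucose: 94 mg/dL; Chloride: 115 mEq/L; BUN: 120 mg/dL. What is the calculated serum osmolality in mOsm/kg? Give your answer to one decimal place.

Calculated osmolality = 2·Na + glucose/18 + BUN/2.8
= 2·139 + 94/18 + 120/2.8
= 278 + 5.22 + 42.86
= 326.08 mOsm/kg

326.1 mOsm/kg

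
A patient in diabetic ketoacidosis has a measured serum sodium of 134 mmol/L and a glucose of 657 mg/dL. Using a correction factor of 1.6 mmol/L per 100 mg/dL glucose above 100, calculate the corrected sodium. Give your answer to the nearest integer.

Corrected Na = measured Na + 1.6 · (glucose − 100)/100
= 134 + 1.6 · (657 − 100)/100
= 134 + 8.9
= 142.9 mmol/L

143 mmol/L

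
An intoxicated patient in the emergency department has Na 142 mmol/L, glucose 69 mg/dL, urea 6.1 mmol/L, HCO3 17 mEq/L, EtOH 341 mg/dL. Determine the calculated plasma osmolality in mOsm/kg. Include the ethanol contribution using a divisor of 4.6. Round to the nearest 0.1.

Calculated osmolality = 2·Na + glucose/18 + urea + ethanol/4.6
= 2·142 + 69/18 + 6.1 + 341/4.6
= 284 + 3.83 + 6.10 + 74.13
= 368.06 mOsm/kg

368.1 mOsm/kg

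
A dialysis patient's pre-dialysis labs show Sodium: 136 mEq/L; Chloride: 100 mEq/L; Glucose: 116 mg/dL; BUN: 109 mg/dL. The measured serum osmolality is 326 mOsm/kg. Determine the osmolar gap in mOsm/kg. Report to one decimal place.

Calculated osmolality = 2·Na + glucose/18 + BUN/2.8
= 2·136 + 116/18 + 109/2.8
= 272 + 6.44 + 38.93
= 317.37 mOsm/kg ≈ 317.4 mOsm/kg
Osmolar gap = measured − calculated = 326 − 317.4 = 8.6 mOsm/kg

8.6 mOsm/kg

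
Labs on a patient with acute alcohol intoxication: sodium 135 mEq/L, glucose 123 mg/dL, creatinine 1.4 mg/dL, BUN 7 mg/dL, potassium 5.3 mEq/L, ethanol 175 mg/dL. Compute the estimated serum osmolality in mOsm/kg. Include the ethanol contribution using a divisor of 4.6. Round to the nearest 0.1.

Calculated osmolality = 2·Na + glucose/18 + BUN/2.8 + ethanol/4.6
= 2·135 + 123/18 + 7/2.8 + 175/4.6
= 270 + 6.83 + 2.50 + 38.04
= 317.37 mOsm/kg

317.4 mOsm/kg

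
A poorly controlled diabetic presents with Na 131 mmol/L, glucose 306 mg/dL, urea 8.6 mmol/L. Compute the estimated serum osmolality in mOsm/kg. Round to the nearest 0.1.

Calculated osmolality = 2·Na + glucose/18 + urea
= 2·131 + 306/18 + 8.6
= 262 + 17 + 8.60
= 287.6 mOsm/kg

287.6 mOsm/kg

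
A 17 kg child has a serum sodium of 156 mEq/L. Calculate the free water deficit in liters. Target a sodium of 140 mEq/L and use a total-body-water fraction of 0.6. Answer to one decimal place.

1.2 L

TBW = 0.6 · 17 = 10.2 L
Free water deficit = TBW · (Na/140 − 1)
= 10.2 · (156/140 − 1)
= 10.2 · 0.1143
= 1.17 L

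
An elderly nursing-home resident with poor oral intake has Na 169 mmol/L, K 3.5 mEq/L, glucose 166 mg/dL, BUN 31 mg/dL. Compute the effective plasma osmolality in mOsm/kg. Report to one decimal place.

Effective osmolality excludes urea (freely permeant across cell membranes):
2·Na + glucose/18
= 2·169 + 166/18
= 338 + 9.22
= 347.22 mOsm/kg

347.2 mOsm/kg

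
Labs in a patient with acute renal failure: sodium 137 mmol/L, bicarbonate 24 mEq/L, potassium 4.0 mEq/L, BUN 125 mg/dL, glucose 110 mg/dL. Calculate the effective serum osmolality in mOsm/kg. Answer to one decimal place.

280.1 mOsm/kg

Effective osmolality excludes urea (freely permeant across cell membranes):
2·Na + glucose/18
= 2·137 + 110/18
= 274 + 6.11
= 280.11 mOsm/kg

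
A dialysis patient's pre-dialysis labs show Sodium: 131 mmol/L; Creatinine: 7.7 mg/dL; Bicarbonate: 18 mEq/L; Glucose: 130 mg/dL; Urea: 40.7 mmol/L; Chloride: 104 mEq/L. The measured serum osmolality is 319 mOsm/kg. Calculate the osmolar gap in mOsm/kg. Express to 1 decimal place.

9.1 mOsm/kg

Calculated osmolality = 2·Na + glucose/18 + urea
= 2·131 + 130/18 + 40.7
= 262 + 7.22 + 40.70
= 309.92 mOsm/kg ≈ 309.9 mOsm/kg
Osmolar gap = measured − calculated = 319 − 309.9 = 9.1 mOsm/kg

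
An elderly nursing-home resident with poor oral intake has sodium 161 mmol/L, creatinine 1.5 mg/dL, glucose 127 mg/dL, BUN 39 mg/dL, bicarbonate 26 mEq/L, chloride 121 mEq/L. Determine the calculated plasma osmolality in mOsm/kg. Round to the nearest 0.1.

Calculated osmolality = 2·Na + glucose/18 + BUN/2.8
= 2·161 + 127/18 + 39/2.8
= 322 + 7.06 + 13.93
= 342.99 mOsm/kg

343.0 mOsm/kg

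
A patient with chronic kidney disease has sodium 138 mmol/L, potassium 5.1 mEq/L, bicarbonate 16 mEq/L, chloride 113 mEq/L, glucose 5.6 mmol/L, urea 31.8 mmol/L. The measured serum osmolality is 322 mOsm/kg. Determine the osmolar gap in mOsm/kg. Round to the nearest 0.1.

8.6 mOsm/kg

Calculated osmolality = 2·Na + glucose + urea
= 2·138 + 5.6 + 31.8
= 276 + 5.60 + 31.80
= 313.4 mOsm/kg ≈ 313.4 mOsm/kg
Osmolar gap = measured − calculated = 322 − 313.4 = 8.6 mOsm/kg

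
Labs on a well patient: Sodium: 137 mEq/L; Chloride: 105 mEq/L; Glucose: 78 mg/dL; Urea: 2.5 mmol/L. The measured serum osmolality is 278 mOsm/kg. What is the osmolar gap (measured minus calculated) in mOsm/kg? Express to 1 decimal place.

Calculated osmolality = 2·Na + glucose/18 + urea
= 2·137 + 78/18 + 2.5
= 274 + 4.33 + 2.50
= 280.83 mOsm/kg ≈ 280.8 mOsm/kg
Osmolar gap = measured − calculated = 278 − 280.8 = -2.8 mOsm/kg

-2.8 mOsm/kg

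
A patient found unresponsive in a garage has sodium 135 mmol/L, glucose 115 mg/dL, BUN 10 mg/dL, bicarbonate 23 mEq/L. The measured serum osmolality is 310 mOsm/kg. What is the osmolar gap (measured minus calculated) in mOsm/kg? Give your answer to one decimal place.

30.0 mOsm/kg

Calculated osmolality = 2·Na + glucose/18 + BUN/2.8
= 2·135 + 115/18 + 10/2.8
= 270 + 6.39 + 3.57
= 279.96 mOsm/kg ≈ 280.0 mOsm/kg
Osmolar gap = measured − calculated = 310 − 280.0 = 30.0 mOsm/kg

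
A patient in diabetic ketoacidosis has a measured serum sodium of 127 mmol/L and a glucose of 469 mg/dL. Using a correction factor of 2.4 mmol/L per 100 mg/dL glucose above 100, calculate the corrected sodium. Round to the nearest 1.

Corrected Na = measured Na + 2.4 · (glucose − 100)/100
= 127 + 2.4 · (469 − 100)/100
= 127 + 8.9
= 135.9 mmol/L

136 mmol/L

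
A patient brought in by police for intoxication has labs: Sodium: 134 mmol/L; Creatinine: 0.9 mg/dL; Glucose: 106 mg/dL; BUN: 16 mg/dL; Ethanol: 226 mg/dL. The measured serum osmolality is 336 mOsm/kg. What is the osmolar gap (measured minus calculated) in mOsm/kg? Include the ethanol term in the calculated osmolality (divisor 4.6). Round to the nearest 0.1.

Calculated osmolality = 2·Na + glucose/18 + BUN/2.8 + ethanol/4.6
= 2·134 + 106/18 + 16/2.8 + 226/4.6
= 268 + 5.89 + 5.71 + 49.13
= 328.73 mOsm/kg ≈ 328.7 mOsm/kg
Osmolar gap = measured − calculated = 336 − 328.7 = 7.3 mOsm/kg

7.3 mOsm/kg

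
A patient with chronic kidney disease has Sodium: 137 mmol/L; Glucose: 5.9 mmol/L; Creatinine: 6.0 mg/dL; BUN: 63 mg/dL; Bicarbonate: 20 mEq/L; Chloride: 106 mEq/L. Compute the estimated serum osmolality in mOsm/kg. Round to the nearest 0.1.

302.4 mOsm/kg

Calculated osmolality = 2·Na + glucose + BUN/2.8
= 2·137 + 5.9 + 63/2.8
= 274 + 5.90 + 22.50
= 302.4 mOsm/kg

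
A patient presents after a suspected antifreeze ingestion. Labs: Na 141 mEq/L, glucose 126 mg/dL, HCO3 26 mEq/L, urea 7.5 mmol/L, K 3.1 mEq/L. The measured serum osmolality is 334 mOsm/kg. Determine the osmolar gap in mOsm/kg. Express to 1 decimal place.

Calculated osmolality = 2·Na + glucose/18 + urea
= 2·141 + 126/18 + 7.5
= 282 + 7 + 7.50
= 296.5 mOsm/kg ≈ 296.5 mOsm/kg
Osmolar gap = measured − calculated = 334 − 296.5 = 37.5 mOsm/kg

37.5 mOsm/kg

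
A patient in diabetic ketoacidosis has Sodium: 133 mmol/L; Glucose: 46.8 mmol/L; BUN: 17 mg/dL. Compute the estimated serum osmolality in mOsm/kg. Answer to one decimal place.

Calculated osmolality = 2·Na + glucose + BUN/2.8
= 2·133 + 46.8 + 17/2.8
= 266 + 46.80 + 6.07
= 318.87 mOsm/kg

318.9 mOsm/kg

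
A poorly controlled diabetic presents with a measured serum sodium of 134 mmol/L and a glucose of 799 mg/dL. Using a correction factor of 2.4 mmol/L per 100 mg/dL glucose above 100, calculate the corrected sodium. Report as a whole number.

Corrected Na = measured Na + 2.4 · (glucose − 100)/100
= 134 + 2.4 · (799 − 100)/100
= 134 + 16.8
= 150.8 mmol/L

151 mmol/L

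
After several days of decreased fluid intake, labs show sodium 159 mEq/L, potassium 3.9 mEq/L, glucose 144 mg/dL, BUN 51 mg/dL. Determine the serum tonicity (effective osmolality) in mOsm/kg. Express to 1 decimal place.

326.0 mOsm/kg

Effective osmolality excludes urea (freely permeant across cell membranes):
2·Na + glucose/18
= 2·159 + 144/18
= 318 + 8
= 326 mOsm/kg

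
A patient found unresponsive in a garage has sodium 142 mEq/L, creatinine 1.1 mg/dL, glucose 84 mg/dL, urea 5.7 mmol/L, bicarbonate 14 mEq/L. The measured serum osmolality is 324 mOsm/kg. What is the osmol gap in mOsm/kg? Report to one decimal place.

Calculated osmolality = 2·Na + glucose/18 + urea
= 2·142 + 84/18 + 5.7
= 284 + 4.67 + 5.70
= 294.37 mOsm/kg ≈ 294.4 mOsm/kg
Osmolar gap = measured − calculated = 324 − 294.4 = 29.6 mOsm/kg

29.6 mOsm/kg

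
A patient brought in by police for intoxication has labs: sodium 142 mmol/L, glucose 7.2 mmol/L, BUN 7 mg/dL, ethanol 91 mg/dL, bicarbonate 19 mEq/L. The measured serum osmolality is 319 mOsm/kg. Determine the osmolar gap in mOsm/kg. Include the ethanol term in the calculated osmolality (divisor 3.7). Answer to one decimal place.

0.7 mOsm/kg

Calculated osmolality = 2·Na + glucose + BUN/2.8 + ethanol/3.7
= 2·142 + 7.2 + 7/2.8 + 91/3.7
= 284 + 7.20 + 2.50 + 24.59
= 318.29 mOsm/kg ≈ 318.3 mOsm/kg
Osmolar gap = measured − calculated = 319 − 318.3 = 0.7 mOsm/kg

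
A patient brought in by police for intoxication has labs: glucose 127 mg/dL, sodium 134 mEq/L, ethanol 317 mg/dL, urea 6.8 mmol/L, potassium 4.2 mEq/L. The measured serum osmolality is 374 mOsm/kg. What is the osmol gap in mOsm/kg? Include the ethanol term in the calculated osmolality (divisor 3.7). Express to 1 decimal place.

6.5 mOsm/kg

Calculated osmolality = 2·Na + glucose/18 + urea + ethanol/3.7
= 2·134 + 127/18 + 6.8 + 317/3.7
= 268 + 7.06 + 6.80 + 85.68
= 367.54 mOsm/kg ≈ 367.5 mOsm/kg
Osmolar gap = measured − calculated = 374 − 367.5 = 6.5 mOsm/kg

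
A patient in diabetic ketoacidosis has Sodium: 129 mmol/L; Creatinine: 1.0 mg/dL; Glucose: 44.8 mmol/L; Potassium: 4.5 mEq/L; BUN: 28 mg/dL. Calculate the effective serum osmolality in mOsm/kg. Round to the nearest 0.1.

Effective osmolality excludes urea (freely permeant across cell membranes):
2·Na + glucose
= 2·129 + 44.8
= 258 + 44.8
= 302.8 mOsm/kg

302.8 mOsm/kg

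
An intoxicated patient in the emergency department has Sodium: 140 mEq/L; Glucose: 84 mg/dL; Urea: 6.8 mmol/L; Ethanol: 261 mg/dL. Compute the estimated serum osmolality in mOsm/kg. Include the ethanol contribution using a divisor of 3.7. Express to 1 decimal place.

Calculated osmolality = 2·Na + glucose/18 + urea + ethanol/3.7
= 2·140 + 84/18 + 6.8 + 261/3.7
= 280 + 4.67 + 6.80 + 70.54
= 362.01 mOsm/kg

362.0 mOsm/kg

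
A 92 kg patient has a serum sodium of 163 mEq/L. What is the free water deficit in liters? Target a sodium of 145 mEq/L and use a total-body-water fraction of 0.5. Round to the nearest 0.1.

5.7 L

TBW = 0.5 · 92 = 46 L
Free water deficit = TBW · (Na/145 − 1)
= 46 · (163/145 − 1)
= 46 · 0.1241
= 5.71 L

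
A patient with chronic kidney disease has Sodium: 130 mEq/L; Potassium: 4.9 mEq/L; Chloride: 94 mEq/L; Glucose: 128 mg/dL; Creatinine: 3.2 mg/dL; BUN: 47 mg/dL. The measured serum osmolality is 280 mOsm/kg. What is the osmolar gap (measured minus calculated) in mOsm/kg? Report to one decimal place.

Calculated osmolality = 2·Na + glucose/18 + BUN/2.8
= 2·130 + 128/18 + 47/2.8
= 260 + 7.11 + 16.79
= 283.9 mOsm/kg ≈ 283.9 mOsm/kg
Osmolar gap = measured − calculated = 280 − 283.9 = -3.9 mOsm/kg

-3.9 mOsm/kg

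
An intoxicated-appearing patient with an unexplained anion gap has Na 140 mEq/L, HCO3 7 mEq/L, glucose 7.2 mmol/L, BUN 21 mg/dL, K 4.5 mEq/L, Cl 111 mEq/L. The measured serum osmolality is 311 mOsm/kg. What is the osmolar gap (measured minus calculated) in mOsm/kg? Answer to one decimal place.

Calculated osmolality = 2·Na + glucose + BUN/2.8
= 2·140 + 7.2 + 21/2.8
= 280 + 7.20 + 7.50
= 294.7 mOsm/kg ≈ 294.7 mOsm/kg
Osmolar gap = measured − calculated = 311 − 294.7 = 16.3 mOsm/kg

16.3 mOsm/kg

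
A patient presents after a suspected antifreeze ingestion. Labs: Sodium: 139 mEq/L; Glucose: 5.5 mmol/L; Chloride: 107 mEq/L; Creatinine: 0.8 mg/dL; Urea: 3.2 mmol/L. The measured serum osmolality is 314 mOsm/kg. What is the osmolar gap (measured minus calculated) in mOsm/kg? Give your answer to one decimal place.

27.3 mOsm/kg

Calculated osmolality = 2·Na + glucose + urea
= 2·139 + 5.5 + 3.2
= 278 + 5.50 + 3.20
= 286.7 mOsm/kg ≈ 286.7 mOsm/kg
Osmolar gap = measured − calculated = 314 − 286.7 = 27.3 mOsm/kg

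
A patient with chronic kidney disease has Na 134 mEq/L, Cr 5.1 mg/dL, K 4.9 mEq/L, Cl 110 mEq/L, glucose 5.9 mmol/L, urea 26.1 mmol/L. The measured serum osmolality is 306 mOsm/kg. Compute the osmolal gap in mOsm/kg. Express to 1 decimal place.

6.0 mOsm/kg

Calculated osmolality = 2·Na + glucose + urea
= 2·134 + 5.9 + 26.1
= 268 + 5.90 + 26.10
= 300 mOsm/kg ≈ 300.0 mOsm/kg
Osmolar gap = measured − calculated = 306 − 300.0 = 6.0 mOsm/kg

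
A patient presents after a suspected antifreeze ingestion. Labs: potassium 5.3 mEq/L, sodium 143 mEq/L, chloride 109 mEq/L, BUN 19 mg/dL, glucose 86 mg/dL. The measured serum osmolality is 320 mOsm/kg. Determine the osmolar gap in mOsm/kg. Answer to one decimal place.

Calculated osmolality = 2·Na + glucose/18 + BUN/2.8
= 2·143 + 86/18 + 19/2.8
= 286 + 4.78 + 6.79
= 297.57 mOsm/kg ≈ 297.6 mOsm/kg
Osmolar gap = measured − calculated = 320 − 297.6 = 22.4 mOsm/kg

22.4 mOsm/kg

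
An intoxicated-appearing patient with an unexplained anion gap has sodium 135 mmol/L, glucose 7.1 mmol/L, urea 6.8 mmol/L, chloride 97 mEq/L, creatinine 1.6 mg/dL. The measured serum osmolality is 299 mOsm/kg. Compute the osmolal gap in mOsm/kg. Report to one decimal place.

Calculated osmolality = 2·Na + glucose + urea
= 2·135 + 7.1 + 6.8
= 270 + 7.10 + 6.80
= 283.9 mOsm/kg ≈ 283.9 mOsm/kg
Osmolar gap = measured − calculated = 299 − 283.9 = 15.1 mOsm/kg

15.1 mOsm/kg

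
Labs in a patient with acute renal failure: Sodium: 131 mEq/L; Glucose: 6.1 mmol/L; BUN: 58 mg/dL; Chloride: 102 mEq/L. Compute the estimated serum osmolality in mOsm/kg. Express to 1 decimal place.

Calculated osmolality = 2·Na + glucose + BUN/2.8
= 2·131 + 6.1 + 58/2.8
= 262 + 6.10 + 20.71
= 288.81 mOsm/kg

288.8 mOsm/kg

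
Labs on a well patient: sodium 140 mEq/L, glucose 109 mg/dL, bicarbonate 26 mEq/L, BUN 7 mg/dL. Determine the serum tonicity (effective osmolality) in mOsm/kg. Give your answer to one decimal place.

286.1 mOsm/kg

Effective osmolality excludes urea (freely permeant across cell membranes):
2·Na + glucose/18
= 2·140 + 109/18
= 280 + 6.06
= 286.06 mOsm/kg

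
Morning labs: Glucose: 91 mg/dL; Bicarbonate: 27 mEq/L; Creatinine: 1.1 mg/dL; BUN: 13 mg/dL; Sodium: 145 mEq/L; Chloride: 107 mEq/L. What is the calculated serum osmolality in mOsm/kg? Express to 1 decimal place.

299.7 mOsm/kg

Calculated osmolality = 2·Na + glucose/18 + BUN/2.8
= 2·145 + 91/18 + 13/2.8
= 290 + 5.06 + 4.64
= 299.7 mOsm/kg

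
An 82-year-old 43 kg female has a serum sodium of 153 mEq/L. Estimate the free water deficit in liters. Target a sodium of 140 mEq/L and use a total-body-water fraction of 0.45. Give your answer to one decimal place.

TBW = 0.45 · 43 = 19.35 L
Free water deficit = TBW · (Na/140 − 1)
= 19.35 · (153/140 − 1)
= 19.35 · 0.0929
= 1.8 L

1.8 L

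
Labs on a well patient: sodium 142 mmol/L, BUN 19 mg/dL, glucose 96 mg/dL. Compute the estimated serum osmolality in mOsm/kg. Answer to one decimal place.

296.1 mOsm/kg

Calculated osmolality = 2·Na + glucose/18 + BUN/2.8
= 2·142 + 96/18 + 19/2.8
= 284 + 5.33 + 6.79
= 296.12 mOsm/kg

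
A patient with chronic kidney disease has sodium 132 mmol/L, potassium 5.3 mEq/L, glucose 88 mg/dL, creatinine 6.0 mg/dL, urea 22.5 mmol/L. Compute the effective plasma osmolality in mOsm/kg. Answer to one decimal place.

Effective osmolality excludes urea (freely permeant across cell membranes):
2·Na + glucose/18
= 2·132 + 88/18
= 264 + 4.89
= 268.89 mOsm/kg

268.9 mOsm/kg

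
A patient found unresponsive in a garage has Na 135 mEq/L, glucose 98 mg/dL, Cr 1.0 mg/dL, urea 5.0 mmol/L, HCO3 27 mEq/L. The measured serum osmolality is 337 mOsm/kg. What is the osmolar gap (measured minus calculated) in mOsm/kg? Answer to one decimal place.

56.6 mOsm/kg

Calculated osmolality = 2·Na + glucose/18 + urea
= 2·135 + 98/18 + 5
= 270 + 5.44 + 5
= 280.44 mOsm/kg ≈ 280.4 mOsm/kg
Osmolar gap = measured − calculated = 337 − 280.4 = 56.6 mOsm/kg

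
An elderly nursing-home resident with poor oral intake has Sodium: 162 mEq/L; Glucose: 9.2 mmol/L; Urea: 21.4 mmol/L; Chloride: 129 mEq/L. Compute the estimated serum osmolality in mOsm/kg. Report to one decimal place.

Calculated osmolality = 2·Na + glucose + urea
= 2·162 + 9.2 + 21.4
= 324 + 9.20 + 21.40
= 354.6 mOsm/kg

354.6 mOsm/kg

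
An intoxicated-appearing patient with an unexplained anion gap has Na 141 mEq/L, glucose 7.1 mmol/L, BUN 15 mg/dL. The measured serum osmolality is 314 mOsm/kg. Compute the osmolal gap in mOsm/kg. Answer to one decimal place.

Calculated osmolality = 2·Na + glucose + BUN/2.8
= 2·141 + 7.1 + 15/2.8
= 282 + 7.10 + 5.36
= 294.46 mOsm/kg ≈ 294.5 mOsm/kg
Osmolar gap = measured − calculated = 314 − 294.5 = 19.5 mOsm/kg

19.5 mOsm/kg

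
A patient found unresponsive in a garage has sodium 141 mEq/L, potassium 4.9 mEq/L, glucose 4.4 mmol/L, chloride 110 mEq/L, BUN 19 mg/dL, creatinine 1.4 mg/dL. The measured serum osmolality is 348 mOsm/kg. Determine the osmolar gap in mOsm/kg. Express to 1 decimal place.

54.8 mOsm/kg

Calculated osmolality = 2·Na + glucose + BUN/2.8
= 2·141 + 4.4 + 19/2.8
= 282 + 4.40 + 6.79
= 293.19 mOsm/kg ≈ 293.2 mOsm/kg
Osmolar gap = measured − calculated = 348 − 293.2 = 54.8 mOsm/kg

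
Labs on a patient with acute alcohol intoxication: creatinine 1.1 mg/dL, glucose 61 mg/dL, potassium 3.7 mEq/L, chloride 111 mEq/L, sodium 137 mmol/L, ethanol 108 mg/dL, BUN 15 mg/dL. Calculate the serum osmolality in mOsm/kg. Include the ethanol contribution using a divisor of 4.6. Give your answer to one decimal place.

Calculated osmolality = 2·Na + glucose/18 + BUN/2.8 + ethanol/4.6
= 2·137 + 61/18 + 15/2.8 + 108/4.6
= 274 + 3.39 + 5.36 + 23.48
= 306.23 mOsm/kg

306.2 mOsm/kg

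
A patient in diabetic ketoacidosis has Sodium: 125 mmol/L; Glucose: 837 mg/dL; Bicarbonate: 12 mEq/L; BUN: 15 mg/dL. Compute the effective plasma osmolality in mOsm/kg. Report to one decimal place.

Effective osmolality excludes urea (freely permeant across cell membranes):
2·Na + glucose/18
= 2·125 + 837/18
= 250 + 46.5
= 296.5 mOsm/kg

296.5 mOsm/kg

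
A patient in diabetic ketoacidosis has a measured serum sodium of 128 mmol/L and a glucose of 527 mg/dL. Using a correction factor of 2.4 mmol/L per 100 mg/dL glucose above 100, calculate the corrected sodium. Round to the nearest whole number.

138 mmol/L

Corrected Na = measured Na + 2.4 · (glucose − 100)/100
= 128 + 2.4 · (527 − 100)/100
= 128 + 10.2
= 138.2 mmol/L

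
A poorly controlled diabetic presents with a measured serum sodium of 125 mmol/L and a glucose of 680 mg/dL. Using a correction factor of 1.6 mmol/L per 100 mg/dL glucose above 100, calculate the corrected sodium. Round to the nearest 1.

Corrected Na = measured Na + 1.6 · (glucose − 100)/100
= 125 + 1.6 · (680 − 100)/100
= 125 + 9.3
= 134.3 mmol/L

134 mmol/L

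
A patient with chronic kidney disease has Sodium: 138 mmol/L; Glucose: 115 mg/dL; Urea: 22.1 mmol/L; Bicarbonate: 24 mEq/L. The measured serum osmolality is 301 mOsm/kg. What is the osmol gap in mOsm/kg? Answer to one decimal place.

Calculated osmolality = 2·Na + glucose/18 + urea
= 2·138 + 115/18 + 22.1
= 276 + 6.39 + 22.10
= 304.49 mOsm/kg ≈ 304.5 mOsm/kg
Osmolar gap = measured − calculated = 301 − 304.5 = -3.5 mOsm/kg

-3.5 mOsm/kg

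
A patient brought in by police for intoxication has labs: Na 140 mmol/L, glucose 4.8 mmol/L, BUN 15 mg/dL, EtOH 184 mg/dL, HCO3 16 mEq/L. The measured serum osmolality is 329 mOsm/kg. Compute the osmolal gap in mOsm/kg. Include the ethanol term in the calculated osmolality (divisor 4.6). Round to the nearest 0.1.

-1.2 mOsm/kg

Calculated osmolality = 2·Na + glucose + BUN/2.8 + ethanol/4.6
= 2·140 + 4.8 + 15/2.8 + 184/4.6
= 280 + 4.80 + 5.36 + 40
= 330.16 mOsm/kg ≈ 330.2 mOsm/kg
Osmolar gap = measured − calculated = 329 − 330.2 = -1.2 mOsm/kg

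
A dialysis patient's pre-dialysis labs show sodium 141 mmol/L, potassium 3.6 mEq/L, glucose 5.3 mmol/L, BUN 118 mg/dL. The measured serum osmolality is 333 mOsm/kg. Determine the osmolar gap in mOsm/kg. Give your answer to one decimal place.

Calculated osmolality = 2·Na + glucose + BUN/2.8
= 2·141 + 5.3 + 118/2.8
= 282 + 5.30 + 42.14
= 329.44 mOsm/kg ≈ 329.4 mOsm/kg
Osmolar gap = measured − calculated = 333 − 329.4 = 3.6 mOsm/kg

3.6 mOsm/kg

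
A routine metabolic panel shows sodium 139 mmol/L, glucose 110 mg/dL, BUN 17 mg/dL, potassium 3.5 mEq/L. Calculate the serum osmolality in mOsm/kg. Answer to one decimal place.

Calculated osmolality = 2·Na + glucose/18 + BUN/2.8
= 2·139 + 110/18 + 17/2.8
= 278 + 6.11 + 6.07
= 290.18 mOsm/kg

290.2 mOsm/kg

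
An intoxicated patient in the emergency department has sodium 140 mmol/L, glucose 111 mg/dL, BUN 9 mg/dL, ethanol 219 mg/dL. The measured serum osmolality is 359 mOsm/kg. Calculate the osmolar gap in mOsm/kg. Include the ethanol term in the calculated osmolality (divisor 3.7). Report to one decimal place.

Calculated osmolality = 2·Na + glucose/18 + BUN/2.8 + ethanol/3.7
= 2·140 + 111/18 + 9/2.8 + 219/3.7
= 280 + 6.17 + 3.21 + 59.19
= 348.57 mOsm/kg ≈ 348.6 mOsm/kg
Osmolar gap = measured − calculated = 359 − 348.6 = 10.4 mOsm/kg

10.4 mOsm/kg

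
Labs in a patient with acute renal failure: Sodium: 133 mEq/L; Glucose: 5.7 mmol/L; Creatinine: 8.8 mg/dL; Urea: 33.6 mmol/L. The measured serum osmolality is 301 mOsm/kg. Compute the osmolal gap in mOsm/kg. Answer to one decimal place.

-4.3 mOsm/kg

Calculated osmolality = 2·Na + glucose + urea
= 2·133 + 5.7 + 33.6
= 266 + 5.70 + 33.60
= 305.3 mOsm/kg ≈ 305.3 mOsm/kg
Osmolar gap = measured − calculated = 301 − 305.3 = -4.3 mOsm/kg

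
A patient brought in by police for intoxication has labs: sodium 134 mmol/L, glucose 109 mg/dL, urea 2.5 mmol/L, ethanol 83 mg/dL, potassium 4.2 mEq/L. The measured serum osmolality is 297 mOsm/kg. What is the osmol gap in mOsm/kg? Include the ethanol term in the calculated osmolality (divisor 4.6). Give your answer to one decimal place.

2.4 mOsm/kg

Calculated osmolality = 2·Na + glucose/18 + urea + ethanol/4.6
= 2·134 + 109/18 + 2.5 + 83/4.6
= 268 + 6.06 + 2.50 + 18.04
= 294.6 mOsm/kg ≈ 294.6 mOsm/kg
Osmolar gap = measured − calculated = 297 − 294.6 = 2.4 mOsm/kg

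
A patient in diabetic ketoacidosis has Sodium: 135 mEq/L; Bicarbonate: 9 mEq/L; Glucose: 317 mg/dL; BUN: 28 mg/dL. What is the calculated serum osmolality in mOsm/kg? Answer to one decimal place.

Calculated osmolality = 2·Na + glucose/18 + BUN/2.8
= 2·135 + 317/18 + 28/2.8
= 270 + 17.61 + 10
= 297.61 mOsm/kg

297.6 mOsm/kg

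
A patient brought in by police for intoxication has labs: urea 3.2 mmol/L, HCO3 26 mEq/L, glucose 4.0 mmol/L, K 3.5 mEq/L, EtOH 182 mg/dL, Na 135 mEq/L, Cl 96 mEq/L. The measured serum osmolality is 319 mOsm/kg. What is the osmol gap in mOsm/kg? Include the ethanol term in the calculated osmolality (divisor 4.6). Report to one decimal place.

Calculated osmolality = 2·Na + glucose + urea + ethanol/4.6
= 2·135 + 4 + 3.2 + 182/4.6
= 270 + 4 + 3.20 + 39.57
= 316.77 mOsm/kg ≈ 316.8 mOsm/kg
Osmolar gap = measured − calculated = 319 − 316.8 = 2.2 mOsm/kg

2.2 mOsm/kg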